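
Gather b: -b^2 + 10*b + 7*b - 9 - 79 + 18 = -b^2 + 17*b - 70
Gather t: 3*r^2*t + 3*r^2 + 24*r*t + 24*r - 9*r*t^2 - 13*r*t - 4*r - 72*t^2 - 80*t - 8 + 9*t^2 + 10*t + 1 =3*r^2 + 20*r + t^2*(-9*r - 63) + t*(3*r^2 + 11*r - 70) - 7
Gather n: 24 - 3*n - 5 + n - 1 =18 - 2*n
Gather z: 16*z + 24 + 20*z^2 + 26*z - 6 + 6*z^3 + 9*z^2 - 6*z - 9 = 6*z^3 + 29*z^2 + 36*z + 9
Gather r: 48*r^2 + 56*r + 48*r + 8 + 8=48*r^2 + 104*r + 16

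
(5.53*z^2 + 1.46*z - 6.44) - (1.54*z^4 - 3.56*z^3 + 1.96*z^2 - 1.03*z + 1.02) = -1.54*z^4 + 3.56*z^3 + 3.57*z^2 + 2.49*z - 7.46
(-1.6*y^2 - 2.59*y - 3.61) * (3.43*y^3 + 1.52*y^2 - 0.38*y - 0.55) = -5.488*y^5 - 11.3157*y^4 - 15.7111*y^3 - 3.623*y^2 + 2.7963*y + 1.9855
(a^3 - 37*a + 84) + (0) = a^3 - 37*a + 84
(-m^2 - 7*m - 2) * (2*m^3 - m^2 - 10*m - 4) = -2*m^5 - 13*m^4 + 13*m^3 + 76*m^2 + 48*m + 8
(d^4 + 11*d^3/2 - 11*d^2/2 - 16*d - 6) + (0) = d^4 + 11*d^3/2 - 11*d^2/2 - 16*d - 6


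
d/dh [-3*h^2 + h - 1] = 1 - 6*h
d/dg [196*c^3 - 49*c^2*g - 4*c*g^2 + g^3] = -49*c^2 - 8*c*g + 3*g^2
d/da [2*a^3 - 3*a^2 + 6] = 6*a*(a - 1)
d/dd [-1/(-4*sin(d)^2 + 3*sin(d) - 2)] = (3 - 8*sin(d))*cos(d)/(4*sin(d)^2 - 3*sin(d) + 2)^2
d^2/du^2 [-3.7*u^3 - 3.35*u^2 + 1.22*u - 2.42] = -22.2*u - 6.7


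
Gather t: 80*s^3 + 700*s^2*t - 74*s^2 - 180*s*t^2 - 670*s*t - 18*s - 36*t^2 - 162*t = 80*s^3 - 74*s^2 - 18*s + t^2*(-180*s - 36) + t*(700*s^2 - 670*s - 162)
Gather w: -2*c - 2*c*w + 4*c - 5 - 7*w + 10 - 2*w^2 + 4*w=2*c - 2*w^2 + w*(-2*c - 3) + 5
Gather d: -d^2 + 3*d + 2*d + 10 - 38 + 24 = -d^2 + 5*d - 4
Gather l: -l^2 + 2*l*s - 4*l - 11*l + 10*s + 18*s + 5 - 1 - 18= -l^2 + l*(2*s - 15) + 28*s - 14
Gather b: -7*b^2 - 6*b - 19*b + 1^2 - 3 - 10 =-7*b^2 - 25*b - 12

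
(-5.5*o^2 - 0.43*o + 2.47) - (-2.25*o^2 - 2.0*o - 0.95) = -3.25*o^2 + 1.57*o + 3.42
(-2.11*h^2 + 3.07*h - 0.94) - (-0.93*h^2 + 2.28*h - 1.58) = -1.18*h^2 + 0.79*h + 0.64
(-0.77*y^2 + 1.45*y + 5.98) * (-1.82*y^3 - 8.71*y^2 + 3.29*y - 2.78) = 1.4014*y^5 + 4.0677*y^4 - 26.0464*y^3 - 45.1747*y^2 + 15.6432*y - 16.6244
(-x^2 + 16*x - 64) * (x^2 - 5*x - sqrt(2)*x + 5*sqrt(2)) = -x^4 + sqrt(2)*x^3 + 21*x^3 - 144*x^2 - 21*sqrt(2)*x^2 + 144*sqrt(2)*x + 320*x - 320*sqrt(2)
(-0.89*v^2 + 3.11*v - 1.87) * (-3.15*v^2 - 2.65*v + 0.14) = 2.8035*v^4 - 7.438*v^3 - 2.4756*v^2 + 5.3909*v - 0.2618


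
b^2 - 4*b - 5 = (b - 5)*(b + 1)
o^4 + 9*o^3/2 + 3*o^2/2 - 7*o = o*(o - 1)*(o + 2)*(o + 7/2)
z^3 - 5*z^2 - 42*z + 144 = (z - 8)*(z - 3)*(z + 6)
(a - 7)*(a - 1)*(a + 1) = a^3 - 7*a^2 - a + 7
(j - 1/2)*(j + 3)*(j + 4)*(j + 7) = j^4 + 27*j^3/2 + 54*j^2 + 107*j/2 - 42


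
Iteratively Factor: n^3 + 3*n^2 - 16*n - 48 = (n - 4)*(n^2 + 7*n + 12) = (n - 4)*(n + 4)*(n + 3)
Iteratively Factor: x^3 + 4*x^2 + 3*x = (x)*(x^2 + 4*x + 3) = x*(x + 1)*(x + 3)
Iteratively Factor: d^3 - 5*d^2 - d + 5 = (d - 5)*(d^2 - 1) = (d - 5)*(d + 1)*(d - 1)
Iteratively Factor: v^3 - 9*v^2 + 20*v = (v - 5)*(v^2 - 4*v) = v*(v - 5)*(v - 4)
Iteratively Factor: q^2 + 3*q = (q)*(q + 3)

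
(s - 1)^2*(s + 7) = s^3 + 5*s^2 - 13*s + 7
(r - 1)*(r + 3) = r^2 + 2*r - 3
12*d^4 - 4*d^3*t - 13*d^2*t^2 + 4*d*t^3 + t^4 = (-2*d + t)*(-d + t)*(d + t)*(6*d + t)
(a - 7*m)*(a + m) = a^2 - 6*a*m - 7*m^2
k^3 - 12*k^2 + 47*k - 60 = (k - 5)*(k - 4)*(k - 3)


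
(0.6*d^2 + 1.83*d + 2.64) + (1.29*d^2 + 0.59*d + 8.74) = 1.89*d^2 + 2.42*d + 11.38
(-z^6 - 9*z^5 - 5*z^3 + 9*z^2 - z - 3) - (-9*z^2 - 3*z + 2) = -z^6 - 9*z^5 - 5*z^3 + 18*z^2 + 2*z - 5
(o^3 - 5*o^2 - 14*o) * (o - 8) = o^4 - 13*o^3 + 26*o^2 + 112*o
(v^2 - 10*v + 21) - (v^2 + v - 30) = 51 - 11*v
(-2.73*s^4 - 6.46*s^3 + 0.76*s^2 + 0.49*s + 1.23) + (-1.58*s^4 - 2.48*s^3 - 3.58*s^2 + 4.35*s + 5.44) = -4.31*s^4 - 8.94*s^3 - 2.82*s^2 + 4.84*s + 6.67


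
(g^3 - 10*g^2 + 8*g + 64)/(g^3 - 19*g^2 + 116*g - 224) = (g + 2)/(g - 7)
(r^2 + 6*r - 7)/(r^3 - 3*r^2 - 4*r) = (-r^2 - 6*r + 7)/(r*(-r^2 + 3*r + 4))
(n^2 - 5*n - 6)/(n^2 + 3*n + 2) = (n - 6)/(n + 2)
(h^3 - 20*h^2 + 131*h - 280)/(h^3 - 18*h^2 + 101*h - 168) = (h - 5)/(h - 3)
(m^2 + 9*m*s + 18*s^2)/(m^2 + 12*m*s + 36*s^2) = (m + 3*s)/(m + 6*s)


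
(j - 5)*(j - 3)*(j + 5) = j^3 - 3*j^2 - 25*j + 75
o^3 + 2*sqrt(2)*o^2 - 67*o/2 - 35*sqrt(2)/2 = (o - 7*sqrt(2)/2)*(o + sqrt(2)/2)*(o + 5*sqrt(2))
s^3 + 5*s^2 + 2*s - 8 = (s - 1)*(s + 2)*(s + 4)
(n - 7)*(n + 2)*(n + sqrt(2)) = n^3 - 5*n^2 + sqrt(2)*n^2 - 14*n - 5*sqrt(2)*n - 14*sqrt(2)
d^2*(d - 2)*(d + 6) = d^4 + 4*d^3 - 12*d^2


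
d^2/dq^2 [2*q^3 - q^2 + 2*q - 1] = 12*q - 2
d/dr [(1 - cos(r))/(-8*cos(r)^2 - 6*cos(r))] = (-3*sin(r)^3/cos(r)^2 + sin(r) - 8*tan(r))/(2*(4*cos(r) + 3)^2)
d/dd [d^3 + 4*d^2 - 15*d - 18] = 3*d^2 + 8*d - 15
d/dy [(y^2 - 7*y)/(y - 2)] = (y^2 - 4*y + 14)/(y^2 - 4*y + 4)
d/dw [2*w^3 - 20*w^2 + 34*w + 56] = 6*w^2 - 40*w + 34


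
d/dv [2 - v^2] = -2*v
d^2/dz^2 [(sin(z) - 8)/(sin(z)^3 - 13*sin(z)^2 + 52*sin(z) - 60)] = (-4*sin(z)^7 + 111*sin(z)^6 - 1099*sin(z)^5 + 4610*sin(z)^4 - 5326*sin(z)^3 - 16336*sin(z)^2 + 46248*sin(z) - 24544)/(sin(z)^3 - 13*sin(z)^2 + 52*sin(z) - 60)^3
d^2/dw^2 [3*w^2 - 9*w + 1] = 6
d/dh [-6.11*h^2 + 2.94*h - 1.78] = 2.94 - 12.22*h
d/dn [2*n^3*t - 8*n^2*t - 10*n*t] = 2*t*(3*n^2 - 8*n - 5)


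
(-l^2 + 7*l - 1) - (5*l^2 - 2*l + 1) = -6*l^2 + 9*l - 2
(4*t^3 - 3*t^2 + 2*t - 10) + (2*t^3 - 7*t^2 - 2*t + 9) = 6*t^3 - 10*t^2 - 1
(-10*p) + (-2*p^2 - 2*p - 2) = -2*p^2 - 12*p - 2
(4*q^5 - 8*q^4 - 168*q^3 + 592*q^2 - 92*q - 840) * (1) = 4*q^5 - 8*q^4 - 168*q^3 + 592*q^2 - 92*q - 840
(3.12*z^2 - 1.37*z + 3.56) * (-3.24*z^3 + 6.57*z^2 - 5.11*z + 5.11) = -10.1088*z^5 + 24.9372*z^4 - 36.4785*z^3 + 46.3331*z^2 - 25.1923*z + 18.1916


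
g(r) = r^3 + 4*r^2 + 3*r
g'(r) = 3*r^2 + 8*r + 3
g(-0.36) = -0.61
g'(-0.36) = 0.51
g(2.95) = 69.33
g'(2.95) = 52.71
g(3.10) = 77.53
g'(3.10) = 56.63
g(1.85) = 25.57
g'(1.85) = 28.07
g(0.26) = 1.07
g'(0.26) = 5.28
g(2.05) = 31.58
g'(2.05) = 32.01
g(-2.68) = 1.44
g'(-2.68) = 3.11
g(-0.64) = -0.54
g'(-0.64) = -0.89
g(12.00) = 2340.00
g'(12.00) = 531.00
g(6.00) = 378.00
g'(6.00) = 159.00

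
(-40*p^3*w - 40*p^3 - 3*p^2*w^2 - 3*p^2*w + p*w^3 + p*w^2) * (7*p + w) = -280*p^4*w - 280*p^4 - 61*p^3*w^2 - 61*p^3*w + 4*p^2*w^3 + 4*p^2*w^2 + p*w^4 + p*w^3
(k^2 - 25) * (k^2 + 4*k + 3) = k^4 + 4*k^3 - 22*k^2 - 100*k - 75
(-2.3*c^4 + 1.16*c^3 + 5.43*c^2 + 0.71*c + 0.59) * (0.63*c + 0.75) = -1.449*c^5 - 0.9942*c^4 + 4.2909*c^3 + 4.5198*c^2 + 0.9042*c + 0.4425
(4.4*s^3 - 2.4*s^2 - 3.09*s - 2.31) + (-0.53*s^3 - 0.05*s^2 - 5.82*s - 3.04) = 3.87*s^3 - 2.45*s^2 - 8.91*s - 5.35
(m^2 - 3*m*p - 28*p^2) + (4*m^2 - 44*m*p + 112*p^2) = 5*m^2 - 47*m*p + 84*p^2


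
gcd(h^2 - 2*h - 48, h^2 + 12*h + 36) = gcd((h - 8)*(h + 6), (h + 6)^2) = h + 6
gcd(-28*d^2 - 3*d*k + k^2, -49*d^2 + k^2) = 7*d - k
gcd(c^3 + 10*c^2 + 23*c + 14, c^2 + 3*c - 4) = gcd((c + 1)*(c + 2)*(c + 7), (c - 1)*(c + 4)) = 1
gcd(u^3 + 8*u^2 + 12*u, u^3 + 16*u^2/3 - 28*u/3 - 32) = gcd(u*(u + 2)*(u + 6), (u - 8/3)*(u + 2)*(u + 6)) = u^2 + 8*u + 12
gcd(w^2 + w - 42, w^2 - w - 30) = w - 6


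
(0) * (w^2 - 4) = 0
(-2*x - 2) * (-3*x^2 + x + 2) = 6*x^3 + 4*x^2 - 6*x - 4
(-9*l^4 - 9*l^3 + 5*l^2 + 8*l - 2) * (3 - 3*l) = 27*l^5 - 42*l^3 - 9*l^2 + 30*l - 6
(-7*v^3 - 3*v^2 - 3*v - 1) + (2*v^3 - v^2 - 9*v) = -5*v^3 - 4*v^2 - 12*v - 1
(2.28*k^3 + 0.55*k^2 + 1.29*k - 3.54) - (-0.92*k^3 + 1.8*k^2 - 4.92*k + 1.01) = 3.2*k^3 - 1.25*k^2 + 6.21*k - 4.55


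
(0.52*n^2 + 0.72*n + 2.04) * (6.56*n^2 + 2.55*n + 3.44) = 3.4112*n^4 + 6.0492*n^3 + 17.0072*n^2 + 7.6788*n + 7.0176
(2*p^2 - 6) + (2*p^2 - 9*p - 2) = 4*p^2 - 9*p - 8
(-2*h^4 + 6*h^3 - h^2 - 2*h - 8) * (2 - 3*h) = 6*h^5 - 22*h^4 + 15*h^3 + 4*h^2 + 20*h - 16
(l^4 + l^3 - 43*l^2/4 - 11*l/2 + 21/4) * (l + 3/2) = l^5 + 5*l^4/2 - 37*l^3/4 - 173*l^2/8 - 3*l + 63/8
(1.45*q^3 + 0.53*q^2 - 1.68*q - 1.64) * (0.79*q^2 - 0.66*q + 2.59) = 1.1455*q^5 - 0.5383*q^4 + 2.0785*q^3 + 1.1859*q^2 - 3.2688*q - 4.2476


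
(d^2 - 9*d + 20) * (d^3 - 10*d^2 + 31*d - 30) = d^5 - 19*d^4 + 141*d^3 - 509*d^2 + 890*d - 600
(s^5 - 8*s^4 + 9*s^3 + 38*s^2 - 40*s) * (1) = s^5 - 8*s^4 + 9*s^3 + 38*s^2 - 40*s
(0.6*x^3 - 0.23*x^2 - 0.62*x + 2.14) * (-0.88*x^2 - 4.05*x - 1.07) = -0.528*x^5 - 2.2276*x^4 + 0.8351*x^3 + 0.8739*x^2 - 8.0036*x - 2.2898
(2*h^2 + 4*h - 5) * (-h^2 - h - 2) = -2*h^4 - 6*h^3 - 3*h^2 - 3*h + 10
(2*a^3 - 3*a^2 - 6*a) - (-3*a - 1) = 2*a^3 - 3*a^2 - 3*a + 1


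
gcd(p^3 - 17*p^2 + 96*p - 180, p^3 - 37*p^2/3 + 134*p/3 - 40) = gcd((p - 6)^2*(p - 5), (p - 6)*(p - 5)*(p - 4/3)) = p^2 - 11*p + 30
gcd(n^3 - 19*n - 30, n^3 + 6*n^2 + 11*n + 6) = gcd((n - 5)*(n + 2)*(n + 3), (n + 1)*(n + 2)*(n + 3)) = n^2 + 5*n + 6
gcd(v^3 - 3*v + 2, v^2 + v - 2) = v^2 + v - 2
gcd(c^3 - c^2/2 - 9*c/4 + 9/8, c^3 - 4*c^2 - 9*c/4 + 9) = c^2 - 9/4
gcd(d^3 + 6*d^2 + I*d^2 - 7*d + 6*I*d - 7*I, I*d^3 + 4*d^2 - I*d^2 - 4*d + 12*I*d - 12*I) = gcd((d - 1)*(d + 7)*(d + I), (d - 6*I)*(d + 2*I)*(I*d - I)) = d - 1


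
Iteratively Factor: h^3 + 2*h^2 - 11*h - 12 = (h + 4)*(h^2 - 2*h - 3) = (h + 1)*(h + 4)*(h - 3)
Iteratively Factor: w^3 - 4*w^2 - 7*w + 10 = (w - 1)*(w^2 - 3*w - 10) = (w - 5)*(w - 1)*(w + 2)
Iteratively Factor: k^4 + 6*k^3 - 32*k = (k - 2)*(k^3 + 8*k^2 + 16*k) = (k - 2)*(k + 4)*(k^2 + 4*k) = k*(k - 2)*(k + 4)*(k + 4)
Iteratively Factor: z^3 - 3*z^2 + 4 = (z - 2)*(z^2 - z - 2) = (z - 2)*(z + 1)*(z - 2)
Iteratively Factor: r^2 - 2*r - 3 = (r + 1)*(r - 3)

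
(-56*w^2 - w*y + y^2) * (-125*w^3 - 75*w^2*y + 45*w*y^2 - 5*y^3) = 7000*w^5 + 4325*w^4*y - 2570*w^3*y^2 + 160*w^2*y^3 + 50*w*y^4 - 5*y^5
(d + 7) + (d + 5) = 2*d + 12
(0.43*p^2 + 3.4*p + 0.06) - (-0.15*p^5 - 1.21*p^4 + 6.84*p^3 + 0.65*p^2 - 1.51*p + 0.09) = 0.15*p^5 + 1.21*p^4 - 6.84*p^3 - 0.22*p^2 + 4.91*p - 0.03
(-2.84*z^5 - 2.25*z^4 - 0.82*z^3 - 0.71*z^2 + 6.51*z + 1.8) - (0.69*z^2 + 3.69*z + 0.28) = -2.84*z^5 - 2.25*z^4 - 0.82*z^3 - 1.4*z^2 + 2.82*z + 1.52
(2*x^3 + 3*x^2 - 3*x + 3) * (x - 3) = 2*x^4 - 3*x^3 - 12*x^2 + 12*x - 9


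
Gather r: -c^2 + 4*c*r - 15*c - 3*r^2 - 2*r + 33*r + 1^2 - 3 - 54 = -c^2 - 15*c - 3*r^2 + r*(4*c + 31) - 56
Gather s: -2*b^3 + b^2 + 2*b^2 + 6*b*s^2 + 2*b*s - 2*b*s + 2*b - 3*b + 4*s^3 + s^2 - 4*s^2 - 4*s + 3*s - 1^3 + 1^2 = -2*b^3 + 3*b^2 - b + 4*s^3 + s^2*(6*b - 3) - s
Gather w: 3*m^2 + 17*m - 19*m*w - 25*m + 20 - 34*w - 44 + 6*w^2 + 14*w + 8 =3*m^2 - 8*m + 6*w^2 + w*(-19*m - 20) - 16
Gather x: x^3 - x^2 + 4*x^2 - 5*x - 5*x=x^3 + 3*x^2 - 10*x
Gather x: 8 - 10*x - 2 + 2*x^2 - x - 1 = 2*x^2 - 11*x + 5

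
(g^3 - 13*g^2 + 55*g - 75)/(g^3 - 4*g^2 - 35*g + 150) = (g - 3)/(g + 6)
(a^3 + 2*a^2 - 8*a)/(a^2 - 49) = a*(a^2 + 2*a - 8)/(a^2 - 49)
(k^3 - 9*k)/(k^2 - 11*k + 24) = k*(k + 3)/(k - 8)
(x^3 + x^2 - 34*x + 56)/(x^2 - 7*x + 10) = (x^2 + 3*x - 28)/(x - 5)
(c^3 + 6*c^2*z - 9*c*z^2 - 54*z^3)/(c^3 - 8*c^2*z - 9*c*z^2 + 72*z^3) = (-c - 6*z)/(-c + 8*z)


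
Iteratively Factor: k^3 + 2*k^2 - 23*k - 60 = (k + 3)*(k^2 - k - 20) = (k + 3)*(k + 4)*(k - 5)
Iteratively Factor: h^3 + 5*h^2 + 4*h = (h + 4)*(h^2 + h) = h*(h + 4)*(h + 1)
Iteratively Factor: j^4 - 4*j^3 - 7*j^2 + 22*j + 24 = (j + 2)*(j^3 - 6*j^2 + 5*j + 12) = (j - 4)*(j + 2)*(j^2 - 2*j - 3) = (j - 4)*(j - 3)*(j + 2)*(j + 1)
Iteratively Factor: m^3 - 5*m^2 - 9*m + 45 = (m - 5)*(m^2 - 9) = (m - 5)*(m - 3)*(m + 3)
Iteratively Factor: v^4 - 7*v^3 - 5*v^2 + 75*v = (v - 5)*(v^3 - 2*v^2 - 15*v) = (v - 5)^2*(v^2 + 3*v) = (v - 5)^2*(v + 3)*(v)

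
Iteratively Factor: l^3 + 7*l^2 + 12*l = (l + 3)*(l^2 + 4*l) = (l + 3)*(l + 4)*(l)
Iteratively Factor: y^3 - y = (y - 1)*(y^2 + y) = y*(y - 1)*(y + 1)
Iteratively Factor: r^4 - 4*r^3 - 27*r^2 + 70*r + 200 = (r - 5)*(r^3 + r^2 - 22*r - 40) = (r - 5)*(r + 2)*(r^2 - r - 20) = (r - 5)^2*(r + 2)*(r + 4)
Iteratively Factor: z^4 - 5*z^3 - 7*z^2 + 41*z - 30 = (z - 1)*(z^3 - 4*z^2 - 11*z + 30) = (z - 5)*(z - 1)*(z^2 + z - 6) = (z - 5)*(z - 2)*(z - 1)*(z + 3)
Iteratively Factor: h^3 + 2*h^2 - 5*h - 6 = (h + 3)*(h^2 - h - 2) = (h + 1)*(h + 3)*(h - 2)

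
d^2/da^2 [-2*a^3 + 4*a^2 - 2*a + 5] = 8 - 12*a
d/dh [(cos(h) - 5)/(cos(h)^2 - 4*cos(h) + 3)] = (cos(h)^2 - 10*cos(h) + 17)*sin(h)/(cos(h)^2 - 4*cos(h) + 3)^2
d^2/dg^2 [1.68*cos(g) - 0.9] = -1.68*cos(g)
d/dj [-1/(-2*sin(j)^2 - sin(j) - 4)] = -(4*sin(j) + 1)*cos(j)/(sin(j) - cos(2*j) + 5)^2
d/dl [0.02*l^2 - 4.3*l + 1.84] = 0.04*l - 4.3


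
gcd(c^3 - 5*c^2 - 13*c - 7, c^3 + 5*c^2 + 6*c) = 1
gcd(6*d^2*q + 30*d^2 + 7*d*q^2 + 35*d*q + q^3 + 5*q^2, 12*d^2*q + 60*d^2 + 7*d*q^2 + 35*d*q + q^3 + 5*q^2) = q + 5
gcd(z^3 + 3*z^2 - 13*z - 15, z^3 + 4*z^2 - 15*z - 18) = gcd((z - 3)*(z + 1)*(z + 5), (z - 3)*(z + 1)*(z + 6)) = z^2 - 2*z - 3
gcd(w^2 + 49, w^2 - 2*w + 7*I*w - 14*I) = w + 7*I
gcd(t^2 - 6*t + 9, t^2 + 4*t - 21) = t - 3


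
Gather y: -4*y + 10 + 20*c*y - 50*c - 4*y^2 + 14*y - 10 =-50*c - 4*y^2 + y*(20*c + 10)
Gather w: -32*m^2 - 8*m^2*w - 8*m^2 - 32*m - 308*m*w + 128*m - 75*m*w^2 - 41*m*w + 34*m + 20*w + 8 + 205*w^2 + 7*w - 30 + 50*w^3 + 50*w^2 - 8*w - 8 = -40*m^2 + 130*m + 50*w^3 + w^2*(255 - 75*m) + w*(-8*m^2 - 349*m + 19) - 30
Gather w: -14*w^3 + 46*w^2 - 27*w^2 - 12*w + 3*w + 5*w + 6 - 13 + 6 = -14*w^3 + 19*w^2 - 4*w - 1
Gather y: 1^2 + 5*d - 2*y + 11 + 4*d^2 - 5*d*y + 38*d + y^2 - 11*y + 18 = 4*d^2 + 43*d + y^2 + y*(-5*d - 13) + 30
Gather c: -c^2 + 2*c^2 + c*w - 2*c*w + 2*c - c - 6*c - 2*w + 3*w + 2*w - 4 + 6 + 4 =c^2 + c*(-w - 5) + 3*w + 6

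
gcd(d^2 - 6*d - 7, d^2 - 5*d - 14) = d - 7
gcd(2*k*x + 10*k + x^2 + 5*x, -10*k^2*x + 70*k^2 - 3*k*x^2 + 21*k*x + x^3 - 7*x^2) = 2*k + x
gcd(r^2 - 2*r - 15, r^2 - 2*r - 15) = r^2 - 2*r - 15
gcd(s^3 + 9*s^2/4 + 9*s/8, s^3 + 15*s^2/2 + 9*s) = s^2 + 3*s/2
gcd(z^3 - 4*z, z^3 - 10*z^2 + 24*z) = z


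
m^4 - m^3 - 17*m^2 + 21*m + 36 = (m - 3)^2*(m + 1)*(m + 4)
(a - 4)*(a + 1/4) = a^2 - 15*a/4 - 1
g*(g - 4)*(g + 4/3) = g^3 - 8*g^2/3 - 16*g/3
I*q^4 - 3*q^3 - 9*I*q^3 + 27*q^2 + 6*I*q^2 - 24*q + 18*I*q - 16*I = (q - 8)*(q + I)*(q + 2*I)*(I*q - I)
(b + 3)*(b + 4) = b^2 + 7*b + 12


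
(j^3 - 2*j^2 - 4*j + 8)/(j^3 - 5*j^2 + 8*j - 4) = (j + 2)/(j - 1)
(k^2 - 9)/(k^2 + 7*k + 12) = (k - 3)/(k + 4)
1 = 1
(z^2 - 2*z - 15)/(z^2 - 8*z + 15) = (z + 3)/(z - 3)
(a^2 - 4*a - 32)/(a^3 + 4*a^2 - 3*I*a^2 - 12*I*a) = (a - 8)/(a*(a - 3*I))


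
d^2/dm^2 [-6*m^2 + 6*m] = -12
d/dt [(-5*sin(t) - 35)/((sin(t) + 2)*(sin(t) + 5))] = 5*(sin(t)^2 + 14*sin(t) + 39)*cos(t)/((sin(t) + 2)^2*(sin(t) + 5)^2)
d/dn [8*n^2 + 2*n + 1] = 16*n + 2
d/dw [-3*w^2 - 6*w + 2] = -6*w - 6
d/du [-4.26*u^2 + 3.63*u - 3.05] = 3.63 - 8.52*u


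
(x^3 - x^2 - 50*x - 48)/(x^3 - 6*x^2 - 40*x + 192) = (x + 1)/(x - 4)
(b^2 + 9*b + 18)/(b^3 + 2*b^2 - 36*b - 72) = (b + 3)/(b^2 - 4*b - 12)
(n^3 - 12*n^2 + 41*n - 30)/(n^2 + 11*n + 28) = (n^3 - 12*n^2 + 41*n - 30)/(n^2 + 11*n + 28)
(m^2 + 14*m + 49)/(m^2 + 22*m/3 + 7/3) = 3*(m + 7)/(3*m + 1)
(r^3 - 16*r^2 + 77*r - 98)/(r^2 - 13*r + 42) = (r^2 - 9*r + 14)/(r - 6)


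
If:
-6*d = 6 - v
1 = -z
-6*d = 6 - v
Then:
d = v/6 - 1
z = -1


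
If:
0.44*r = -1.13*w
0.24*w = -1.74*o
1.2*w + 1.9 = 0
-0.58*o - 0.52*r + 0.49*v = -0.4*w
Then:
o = 0.22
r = 4.07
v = 5.87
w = -1.58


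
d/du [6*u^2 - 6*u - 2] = 12*u - 6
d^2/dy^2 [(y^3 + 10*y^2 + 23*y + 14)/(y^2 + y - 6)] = 8*(5*y^3 + 51*y^2 + 141*y + 149)/(y^6 + 3*y^5 - 15*y^4 - 35*y^3 + 90*y^2 + 108*y - 216)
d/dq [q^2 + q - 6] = 2*q + 1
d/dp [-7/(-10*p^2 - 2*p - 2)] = 7*(-10*p - 1)/(2*(5*p^2 + p + 1)^2)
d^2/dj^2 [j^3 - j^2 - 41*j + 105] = 6*j - 2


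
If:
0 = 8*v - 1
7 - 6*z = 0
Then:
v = 1/8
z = 7/6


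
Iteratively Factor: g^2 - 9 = (g + 3)*(g - 3)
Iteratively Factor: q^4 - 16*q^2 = (q)*(q^3 - 16*q) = q*(q - 4)*(q^2 + 4*q) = q^2*(q - 4)*(q + 4)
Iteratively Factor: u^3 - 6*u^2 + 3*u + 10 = (u - 2)*(u^2 - 4*u - 5) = (u - 2)*(u + 1)*(u - 5)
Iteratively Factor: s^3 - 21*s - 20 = (s + 4)*(s^2 - 4*s - 5) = (s - 5)*(s + 4)*(s + 1)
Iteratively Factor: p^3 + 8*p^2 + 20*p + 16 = (p + 2)*(p^2 + 6*p + 8) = (p + 2)*(p + 4)*(p + 2)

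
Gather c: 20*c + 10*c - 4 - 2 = 30*c - 6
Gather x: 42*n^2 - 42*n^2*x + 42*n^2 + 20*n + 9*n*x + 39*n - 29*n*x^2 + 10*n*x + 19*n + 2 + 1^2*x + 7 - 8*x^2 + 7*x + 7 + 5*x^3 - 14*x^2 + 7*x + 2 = 84*n^2 + 78*n + 5*x^3 + x^2*(-29*n - 22) + x*(-42*n^2 + 19*n + 15) + 18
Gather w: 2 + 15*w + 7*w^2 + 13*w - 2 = 7*w^2 + 28*w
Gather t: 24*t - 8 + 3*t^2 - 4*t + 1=3*t^2 + 20*t - 7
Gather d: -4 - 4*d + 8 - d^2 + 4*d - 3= 1 - d^2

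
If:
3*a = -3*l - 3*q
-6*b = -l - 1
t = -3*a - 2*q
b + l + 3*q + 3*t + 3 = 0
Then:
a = 25*t/47 + 38/47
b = 6*t/47 + 11/47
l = 36*t/47 + 19/47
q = -61*t/47 - 57/47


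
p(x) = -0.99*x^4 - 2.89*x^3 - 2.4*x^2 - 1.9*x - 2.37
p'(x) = -3.96*x^3 - 8.67*x^2 - 4.8*x - 1.9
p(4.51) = -734.45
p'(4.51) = -563.16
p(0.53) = -4.56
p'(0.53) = -7.47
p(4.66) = -822.65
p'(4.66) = -613.27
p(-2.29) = -3.12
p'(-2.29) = 11.18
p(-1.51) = -0.17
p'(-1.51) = -0.79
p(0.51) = -4.41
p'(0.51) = -7.13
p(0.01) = -2.39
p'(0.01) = -1.95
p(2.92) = -172.31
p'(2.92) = -188.43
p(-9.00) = -4568.25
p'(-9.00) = 2225.87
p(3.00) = -187.89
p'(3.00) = -201.25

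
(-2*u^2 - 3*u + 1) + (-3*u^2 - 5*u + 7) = -5*u^2 - 8*u + 8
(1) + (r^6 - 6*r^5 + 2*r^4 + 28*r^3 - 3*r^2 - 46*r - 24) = r^6 - 6*r^5 + 2*r^4 + 28*r^3 - 3*r^2 - 46*r - 23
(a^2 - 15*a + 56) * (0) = 0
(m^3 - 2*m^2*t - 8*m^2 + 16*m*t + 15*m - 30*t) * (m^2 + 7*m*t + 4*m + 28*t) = m^5 + 5*m^4*t - 4*m^4 - 14*m^3*t^2 - 20*m^3*t - 17*m^3 + 56*m^2*t^2 - 85*m^2*t + 60*m^2 + 238*m*t^2 + 300*m*t - 840*t^2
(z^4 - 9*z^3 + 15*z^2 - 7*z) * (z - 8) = z^5 - 17*z^4 + 87*z^3 - 127*z^2 + 56*z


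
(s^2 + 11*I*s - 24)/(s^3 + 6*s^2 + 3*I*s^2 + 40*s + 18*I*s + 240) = (s + 3*I)/(s^2 + s*(6 - 5*I) - 30*I)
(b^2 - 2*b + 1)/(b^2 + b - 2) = (b - 1)/(b + 2)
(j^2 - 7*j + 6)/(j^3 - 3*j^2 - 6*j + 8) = (j - 6)/(j^2 - 2*j - 8)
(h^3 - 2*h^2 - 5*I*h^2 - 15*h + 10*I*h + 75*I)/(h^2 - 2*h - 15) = h - 5*I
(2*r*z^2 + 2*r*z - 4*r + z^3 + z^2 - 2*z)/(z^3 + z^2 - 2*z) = (2*r + z)/z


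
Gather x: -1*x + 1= 1 - x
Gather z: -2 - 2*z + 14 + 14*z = 12*z + 12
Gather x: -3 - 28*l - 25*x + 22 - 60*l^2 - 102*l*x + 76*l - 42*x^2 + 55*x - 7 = -60*l^2 + 48*l - 42*x^2 + x*(30 - 102*l) + 12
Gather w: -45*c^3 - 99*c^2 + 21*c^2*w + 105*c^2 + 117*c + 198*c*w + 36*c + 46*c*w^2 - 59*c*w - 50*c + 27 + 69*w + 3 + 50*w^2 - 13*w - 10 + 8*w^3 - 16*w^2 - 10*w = -45*c^3 + 6*c^2 + 103*c + 8*w^3 + w^2*(46*c + 34) + w*(21*c^2 + 139*c + 46) + 20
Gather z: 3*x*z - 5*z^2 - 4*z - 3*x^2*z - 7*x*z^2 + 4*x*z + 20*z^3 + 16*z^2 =20*z^3 + z^2*(11 - 7*x) + z*(-3*x^2 + 7*x - 4)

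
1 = 1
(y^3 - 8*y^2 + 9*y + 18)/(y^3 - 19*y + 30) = (y^2 - 5*y - 6)/(y^2 + 3*y - 10)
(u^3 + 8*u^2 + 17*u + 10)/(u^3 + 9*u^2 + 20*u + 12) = (u + 5)/(u + 6)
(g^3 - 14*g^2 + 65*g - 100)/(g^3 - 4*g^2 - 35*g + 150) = (g - 4)/(g + 6)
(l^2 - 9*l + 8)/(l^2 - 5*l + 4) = (l - 8)/(l - 4)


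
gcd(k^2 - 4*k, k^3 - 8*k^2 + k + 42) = 1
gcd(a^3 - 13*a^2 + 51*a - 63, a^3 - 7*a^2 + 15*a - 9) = a^2 - 6*a + 9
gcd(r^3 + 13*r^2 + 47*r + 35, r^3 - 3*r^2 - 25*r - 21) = r + 1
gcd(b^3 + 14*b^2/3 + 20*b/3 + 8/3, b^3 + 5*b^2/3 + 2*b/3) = b + 2/3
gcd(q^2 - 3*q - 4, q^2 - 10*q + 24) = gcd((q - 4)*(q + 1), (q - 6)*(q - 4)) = q - 4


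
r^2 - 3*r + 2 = (r - 2)*(r - 1)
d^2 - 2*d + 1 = (d - 1)^2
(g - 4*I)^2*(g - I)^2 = g^4 - 10*I*g^3 - 33*g^2 + 40*I*g + 16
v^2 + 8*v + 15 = (v + 3)*(v + 5)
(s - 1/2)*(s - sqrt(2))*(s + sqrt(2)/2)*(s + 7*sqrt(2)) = s^4 - s^3/2 + 13*sqrt(2)*s^3/2 - 8*s^2 - 13*sqrt(2)*s^2/4 - 7*sqrt(2)*s + 4*s + 7*sqrt(2)/2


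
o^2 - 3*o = o*(o - 3)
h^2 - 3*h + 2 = (h - 2)*(h - 1)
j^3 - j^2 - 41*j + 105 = (j - 5)*(j - 3)*(j + 7)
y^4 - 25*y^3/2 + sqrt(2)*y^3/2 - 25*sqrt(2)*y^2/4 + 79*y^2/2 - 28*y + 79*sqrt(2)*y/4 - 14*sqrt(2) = (y - 8)*(y - 7/2)*(y - 1)*(y + sqrt(2)/2)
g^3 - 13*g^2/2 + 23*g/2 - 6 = (g - 4)*(g - 3/2)*(g - 1)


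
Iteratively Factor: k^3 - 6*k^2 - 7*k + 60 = (k - 5)*(k^2 - k - 12) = (k - 5)*(k - 4)*(k + 3)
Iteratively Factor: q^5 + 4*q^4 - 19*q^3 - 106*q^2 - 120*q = (q)*(q^4 + 4*q^3 - 19*q^2 - 106*q - 120) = q*(q + 3)*(q^3 + q^2 - 22*q - 40) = q*(q - 5)*(q + 3)*(q^2 + 6*q + 8) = q*(q - 5)*(q + 2)*(q + 3)*(q + 4)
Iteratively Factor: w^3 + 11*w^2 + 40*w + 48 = (w + 4)*(w^2 + 7*w + 12) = (w + 4)^2*(w + 3)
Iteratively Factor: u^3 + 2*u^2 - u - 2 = (u + 1)*(u^2 + u - 2) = (u - 1)*(u + 1)*(u + 2)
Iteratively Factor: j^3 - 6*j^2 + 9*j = (j - 3)*(j^2 - 3*j) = (j - 3)^2*(j)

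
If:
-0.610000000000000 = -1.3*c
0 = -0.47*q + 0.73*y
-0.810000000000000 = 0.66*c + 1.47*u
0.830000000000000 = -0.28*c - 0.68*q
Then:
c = 0.47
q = -1.41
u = -0.76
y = -0.91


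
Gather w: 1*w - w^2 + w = -w^2 + 2*w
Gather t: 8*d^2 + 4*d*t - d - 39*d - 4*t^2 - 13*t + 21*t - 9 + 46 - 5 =8*d^2 - 40*d - 4*t^2 + t*(4*d + 8) + 32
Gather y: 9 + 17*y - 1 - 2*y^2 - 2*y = -2*y^2 + 15*y + 8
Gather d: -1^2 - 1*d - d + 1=-2*d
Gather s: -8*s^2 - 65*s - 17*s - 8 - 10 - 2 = -8*s^2 - 82*s - 20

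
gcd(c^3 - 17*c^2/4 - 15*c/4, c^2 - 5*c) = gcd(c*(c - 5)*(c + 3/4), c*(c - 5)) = c^2 - 5*c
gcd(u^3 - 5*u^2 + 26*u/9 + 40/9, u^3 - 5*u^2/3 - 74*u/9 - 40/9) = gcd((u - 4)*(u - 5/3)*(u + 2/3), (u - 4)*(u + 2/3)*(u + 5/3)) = u^2 - 10*u/3 - 8/3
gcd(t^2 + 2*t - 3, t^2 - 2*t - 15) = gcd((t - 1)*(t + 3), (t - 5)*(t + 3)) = t + 3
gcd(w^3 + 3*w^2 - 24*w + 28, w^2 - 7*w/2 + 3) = w - 2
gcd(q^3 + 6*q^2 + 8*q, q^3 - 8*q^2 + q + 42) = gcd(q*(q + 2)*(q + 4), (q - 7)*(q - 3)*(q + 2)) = q + 2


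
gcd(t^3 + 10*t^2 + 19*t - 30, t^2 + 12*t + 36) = t + 6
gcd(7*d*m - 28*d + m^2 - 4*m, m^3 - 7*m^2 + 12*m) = m - 4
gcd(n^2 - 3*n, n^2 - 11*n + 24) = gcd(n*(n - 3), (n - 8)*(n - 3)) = n - 3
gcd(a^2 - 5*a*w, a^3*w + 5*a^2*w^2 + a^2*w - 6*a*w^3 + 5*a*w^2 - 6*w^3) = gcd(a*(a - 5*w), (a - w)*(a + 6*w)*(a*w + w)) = 1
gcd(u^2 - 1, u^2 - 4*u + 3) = u - 1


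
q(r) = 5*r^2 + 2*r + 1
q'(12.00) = 122.00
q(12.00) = 745.00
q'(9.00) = 92.00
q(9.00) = 424.00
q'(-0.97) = -7.70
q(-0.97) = 3.76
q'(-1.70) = -15.00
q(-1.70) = 12.05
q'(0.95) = 11.50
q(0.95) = 7.41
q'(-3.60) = -34.00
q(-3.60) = 58.60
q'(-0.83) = -6.30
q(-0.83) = 2.78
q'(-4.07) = -38.70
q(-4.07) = 75.68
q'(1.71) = 19.10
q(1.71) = 19.04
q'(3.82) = 40.20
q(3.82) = 81.60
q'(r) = 10*r + 2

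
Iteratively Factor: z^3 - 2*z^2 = (z - 2)*(z^2) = z*(z - 2)*(z)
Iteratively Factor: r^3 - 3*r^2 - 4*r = (r + 1)*(r^2 - 4*r) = (r - 4)*(r + 1)*(r)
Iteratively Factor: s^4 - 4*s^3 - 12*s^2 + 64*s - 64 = (s - 2)*(s^3 - 2*s^2 - 16*s + 32) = (s - 4)*(s - 2)*(s^2 + 2*s - 8) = (s - 4)*(s - 2)*(s + 4)*(s - 2)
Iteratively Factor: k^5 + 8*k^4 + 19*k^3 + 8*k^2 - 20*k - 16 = (k - 1)*(k^4 + 9*k^3 + 28*k^2 + 36*k + 16) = (k - 1)*(k + 4)*(k^3 + 5*k^2 + 8*k + 4) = (k - 1)*(k + 2)*(k + 4)*(k^2 + 3*k + 2) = (k - 1)*(k + 1)*(k + 2)*(k + 4)*(k + 2)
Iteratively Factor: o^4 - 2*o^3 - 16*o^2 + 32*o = (o - 4)*(o^3 + 2*o^2 - 8*o) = (o - 4)*(o + 4)*(o^2 - 2*o) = (o - 4)*(o - 2)*(o + 4)*(o)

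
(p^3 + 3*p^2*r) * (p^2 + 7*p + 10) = p^5 + 3*p^4*r + 7*p^4 + 21*p^3*r + 10*p^3 + 30*p^2*r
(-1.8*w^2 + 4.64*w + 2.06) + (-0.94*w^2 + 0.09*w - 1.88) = -2.74*w^2 + 4.73*w + 0.18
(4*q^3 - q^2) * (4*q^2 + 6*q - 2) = 16*q^5 + 20*q^4 - 14*q^3 + 2*q^2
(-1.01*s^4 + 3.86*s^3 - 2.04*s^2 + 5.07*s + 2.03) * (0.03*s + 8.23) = -0.0303*s^5 - 8.1965*s^4 + 31.7066*s^3 - 16.6371*s^2 + 41.787*s + 16.7069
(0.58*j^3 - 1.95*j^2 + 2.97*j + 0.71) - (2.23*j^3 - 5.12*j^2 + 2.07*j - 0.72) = -1.65*j^3 + 3.17*j^2 + 0.9*j + 1.43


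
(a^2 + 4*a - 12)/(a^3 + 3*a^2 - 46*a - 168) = (a - 2)/(a^2 - 3*a - 28)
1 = 1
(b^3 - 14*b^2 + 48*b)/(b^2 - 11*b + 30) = b*(b - 8)/(b - 5)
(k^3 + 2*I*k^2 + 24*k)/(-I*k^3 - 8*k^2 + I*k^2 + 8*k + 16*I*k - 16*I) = k*(I*k - 6)/(k^2 - k*(1 + 4*I) + 4*I)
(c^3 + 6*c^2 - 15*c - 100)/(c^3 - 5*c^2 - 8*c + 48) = (c^2 + 10*c + 25)/(c^2 - c - 12)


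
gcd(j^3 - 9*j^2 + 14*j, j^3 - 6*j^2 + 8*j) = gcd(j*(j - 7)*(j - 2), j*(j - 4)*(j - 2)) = j^2 - 2*j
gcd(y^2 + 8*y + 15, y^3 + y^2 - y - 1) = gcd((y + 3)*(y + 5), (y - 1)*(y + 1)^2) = 1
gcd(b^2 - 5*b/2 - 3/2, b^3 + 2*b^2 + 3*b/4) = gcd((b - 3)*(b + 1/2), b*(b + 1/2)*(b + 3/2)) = b + 1/2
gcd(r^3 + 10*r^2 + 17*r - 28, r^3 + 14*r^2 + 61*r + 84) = r^2 + 11*r + 28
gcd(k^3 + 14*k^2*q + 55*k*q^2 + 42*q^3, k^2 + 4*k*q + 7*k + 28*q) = 1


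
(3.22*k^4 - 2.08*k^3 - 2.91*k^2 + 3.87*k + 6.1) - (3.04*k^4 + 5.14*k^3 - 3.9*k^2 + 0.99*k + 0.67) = 0.18*k^4 - 7.22*k^3 + 0.99*k^2 + 2.88*k + 5.43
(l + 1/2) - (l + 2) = -3/2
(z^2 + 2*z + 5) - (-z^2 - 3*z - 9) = 2*z^2 + 5*z + 14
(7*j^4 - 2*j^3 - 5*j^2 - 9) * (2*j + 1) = 14*j^5 + 3*j^4 - 12*j^3 - 5*j^2 - 18*j - 9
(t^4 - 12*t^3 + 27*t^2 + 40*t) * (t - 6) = t^5 - 18*t^4 + 99*t^3 - 122*t^2 - 240*t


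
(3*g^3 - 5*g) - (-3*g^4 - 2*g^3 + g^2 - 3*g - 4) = 3*g^4 + 5*g^3 - g^2 - 2*g + 4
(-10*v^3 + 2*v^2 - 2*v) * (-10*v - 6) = 100*v^4 + 40*v^3 + 8*v^2 + 12*v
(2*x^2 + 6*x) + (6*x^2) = 8*x^2 + 6*x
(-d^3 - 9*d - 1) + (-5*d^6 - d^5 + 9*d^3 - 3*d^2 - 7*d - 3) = -5*d^6 - d^5 + 8*d^3 - 3*d^2 - 16*d - 4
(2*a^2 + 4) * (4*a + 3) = 8*a^3 + 6*a^2 + 16*a + 12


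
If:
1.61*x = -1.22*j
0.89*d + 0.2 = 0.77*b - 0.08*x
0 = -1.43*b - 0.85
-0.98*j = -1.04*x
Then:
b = -0.59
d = -0.74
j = 0.00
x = 0.00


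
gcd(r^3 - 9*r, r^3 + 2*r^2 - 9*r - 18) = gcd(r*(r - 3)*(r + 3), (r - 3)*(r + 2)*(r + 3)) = r^2 - 9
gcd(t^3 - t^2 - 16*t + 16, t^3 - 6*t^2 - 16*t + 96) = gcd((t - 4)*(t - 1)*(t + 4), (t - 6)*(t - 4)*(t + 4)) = t^2 - 16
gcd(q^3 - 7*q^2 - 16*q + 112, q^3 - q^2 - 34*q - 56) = q^2 - 3*q - 28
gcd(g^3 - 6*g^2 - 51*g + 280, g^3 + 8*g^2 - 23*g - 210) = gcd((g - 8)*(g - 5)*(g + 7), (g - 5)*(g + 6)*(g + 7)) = g^2 + 2*g - 35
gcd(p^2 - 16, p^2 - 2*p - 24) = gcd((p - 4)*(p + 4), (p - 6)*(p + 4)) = p + 4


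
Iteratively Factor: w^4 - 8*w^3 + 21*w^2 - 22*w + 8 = (w - 1)*(w^3 - 7*w^2 + 14*w - 8) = (w - 2)*(w - 1)*(w^2 - 5*w + 4) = (w - 2)*(w - 1)^2*(w - 4)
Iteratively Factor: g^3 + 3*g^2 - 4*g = (g - 1)*(g^2 + 4*g) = (g - 1)*(g + 4)*(g)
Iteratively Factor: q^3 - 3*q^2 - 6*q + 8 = (q - 1)*(q^2 - 2*q - 8) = (q - 1)*(q + 2)*(q - 4)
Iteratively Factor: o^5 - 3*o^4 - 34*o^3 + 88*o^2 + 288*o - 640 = (o + 4)*(o^4 - 7*o^3 - 6*o^2 + 112*o - 160) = (o - 2)*(o + 4)*(o^3 - 5*o^2 - 16*o + 80) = (o - 2)*(o + 4)^2*(o^2 - 9*o + 20) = (o - 5)*(o - 2)*(o + 4)^2*(o - 4)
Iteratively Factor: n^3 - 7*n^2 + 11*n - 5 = (n - 5)*(n^2 - 2*n + 1) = (n - 5)*(n - 1)*(n - 1)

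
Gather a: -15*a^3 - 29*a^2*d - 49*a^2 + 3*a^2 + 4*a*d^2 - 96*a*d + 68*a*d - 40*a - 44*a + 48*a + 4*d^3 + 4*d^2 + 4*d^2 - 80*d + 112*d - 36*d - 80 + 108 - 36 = -15*a^3 + a^2*(-29*d - 46) + a*(4*d^2 - 28*d - 36) + 4*d^3 + 8*d^2 - 4*d - 8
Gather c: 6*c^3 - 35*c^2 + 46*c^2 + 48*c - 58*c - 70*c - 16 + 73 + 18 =6*c^3 + 11*c^2 - 80*c + 75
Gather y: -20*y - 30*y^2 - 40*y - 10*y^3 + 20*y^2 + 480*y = -10*y^3 - 10*y^2 + 420*y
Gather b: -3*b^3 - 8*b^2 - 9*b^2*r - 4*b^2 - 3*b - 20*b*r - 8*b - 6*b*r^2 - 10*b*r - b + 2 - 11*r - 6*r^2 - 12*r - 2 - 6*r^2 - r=-3*b^3 + b^2*(-9*r - 12) + b*(-6*r^2 - 30*r - 12) - 12*r^2 - 24*r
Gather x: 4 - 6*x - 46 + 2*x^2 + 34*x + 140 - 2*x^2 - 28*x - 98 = 0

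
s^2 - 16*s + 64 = (s - 8)^2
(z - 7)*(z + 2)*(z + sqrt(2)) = z^3 - 5*z^2 + sqrt(2)*z^2 - 14*z - 5*sqrt(2)*z - 14*sqrt(2)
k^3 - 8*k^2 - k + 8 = (k - 8)*(k - 1)*(k + 1)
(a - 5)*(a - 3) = a^2 - 8*a + 15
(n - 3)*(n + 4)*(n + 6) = n^3 + 7*n^2 - 6*n - 72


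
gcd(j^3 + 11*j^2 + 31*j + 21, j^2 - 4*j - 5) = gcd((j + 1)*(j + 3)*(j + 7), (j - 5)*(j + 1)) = j + 1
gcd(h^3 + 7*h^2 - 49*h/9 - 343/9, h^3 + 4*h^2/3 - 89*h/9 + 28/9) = h - 7/3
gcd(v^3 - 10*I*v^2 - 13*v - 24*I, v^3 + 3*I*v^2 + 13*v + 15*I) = v^2 - 2*I*v + 3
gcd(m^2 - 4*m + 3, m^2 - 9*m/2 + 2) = 1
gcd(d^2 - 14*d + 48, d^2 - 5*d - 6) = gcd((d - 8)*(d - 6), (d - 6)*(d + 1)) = d - 6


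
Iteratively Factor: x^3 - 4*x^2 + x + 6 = (x - 3)*(x^2 - x - 2) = (x - 3)*(x - 2)*(x + 1)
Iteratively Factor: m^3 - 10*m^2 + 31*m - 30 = (m - 2)*(m^2 - 8*m + 15) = (m - 5)*(m - 2)*(m - 3)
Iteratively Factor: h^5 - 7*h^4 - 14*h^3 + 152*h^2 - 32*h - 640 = (h + 2)*(h^4 - 9*h^3 + 4*h^2 + 144*h - 320) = (h - 4)*(h + 2)*(h^3 - 5*h^2 - 16*h + 80) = (h - 5)*(h - 4)*(h + 2)*(h^2 - 16) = (h - 5)*(h - 4)^2*(h + 2)*(h + 4)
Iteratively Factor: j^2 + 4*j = (j)*(j + 4)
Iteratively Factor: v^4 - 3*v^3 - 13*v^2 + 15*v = (v)*(v^3 - 3*v^2 - 13*v + 15) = v*(v - 5)*(v^2 + 2*v - 3) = v*(v - 5)*(v - 1)*(v + 3)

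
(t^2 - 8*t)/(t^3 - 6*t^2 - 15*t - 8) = t/(t^2 + 2*t + 1)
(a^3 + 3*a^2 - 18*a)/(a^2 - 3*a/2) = 2*(a^2 + 3*a - 18)/(2*a - 3)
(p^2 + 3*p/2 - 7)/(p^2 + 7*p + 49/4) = 2*(p - 2)/(2*p + 7)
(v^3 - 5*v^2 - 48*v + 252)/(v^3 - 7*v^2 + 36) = (v^2 + v - 42)/(v^2 - v - 6)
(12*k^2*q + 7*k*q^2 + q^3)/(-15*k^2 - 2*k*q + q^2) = q*(4*k + q)/(-5*k + q)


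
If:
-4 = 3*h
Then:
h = -4/3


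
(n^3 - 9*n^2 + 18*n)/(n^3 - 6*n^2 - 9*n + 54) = n/(n + 3)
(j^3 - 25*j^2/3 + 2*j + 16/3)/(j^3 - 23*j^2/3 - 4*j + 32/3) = (3*j + 2)/(3*j + 4)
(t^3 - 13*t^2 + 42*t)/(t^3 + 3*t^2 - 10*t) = (t^2 - 13*t + 42)/(t^2 + 3*t - 10)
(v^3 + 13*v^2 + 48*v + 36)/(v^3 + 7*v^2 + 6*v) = (v + 6)/v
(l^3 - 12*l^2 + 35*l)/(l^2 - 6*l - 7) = l*(l - 5)/(l + 1)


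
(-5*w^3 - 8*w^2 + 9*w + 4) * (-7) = 35*w^3 + 56*w^2 - 63*w - 28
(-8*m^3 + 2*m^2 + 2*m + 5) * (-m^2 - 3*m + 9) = 8*m^5 + 22*m^4 - 80*m^3 + 7*m^2 + 3*m + 45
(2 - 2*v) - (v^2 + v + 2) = -v^2 - 3*v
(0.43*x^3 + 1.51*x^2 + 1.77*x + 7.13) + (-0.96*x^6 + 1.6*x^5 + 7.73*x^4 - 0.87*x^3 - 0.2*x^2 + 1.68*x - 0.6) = -0.96*x^6 + 1.6*x^5 + 7.73*x^4 - 0.44*x^3 + 1.31*x^2 + 3.45*x + 6.53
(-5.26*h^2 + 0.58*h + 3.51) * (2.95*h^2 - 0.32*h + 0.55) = -15.517*h^4 + 3.3942*h^3 + 7.2759*h^2 - 0.8042*h + 1.9305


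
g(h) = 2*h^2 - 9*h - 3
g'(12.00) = 39.00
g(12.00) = 177.00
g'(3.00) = 3.00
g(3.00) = -12.00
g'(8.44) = 24.76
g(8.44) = 63.51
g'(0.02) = -8.92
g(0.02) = -3.18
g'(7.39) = 20.56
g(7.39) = 39.71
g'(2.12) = -0.52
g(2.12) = -13.09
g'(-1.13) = -13.52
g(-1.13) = 9.72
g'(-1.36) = -14.44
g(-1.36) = 12.94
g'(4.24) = 7.96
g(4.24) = -5.20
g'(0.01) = -8.96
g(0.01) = -3.09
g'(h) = 4*h - 9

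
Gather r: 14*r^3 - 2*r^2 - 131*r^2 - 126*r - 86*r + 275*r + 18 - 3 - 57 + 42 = 14*r^3 - 133*r^2 + 63*r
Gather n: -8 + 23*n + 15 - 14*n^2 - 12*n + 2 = -14*n^2 + 11*n + 9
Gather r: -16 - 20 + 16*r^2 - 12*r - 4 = 16*r^2 - 12*r - 40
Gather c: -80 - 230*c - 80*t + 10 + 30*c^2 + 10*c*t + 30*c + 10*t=30*c^2 + c*(10*t - 200) - 70*t - 70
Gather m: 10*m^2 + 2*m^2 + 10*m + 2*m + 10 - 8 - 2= 12*m^2 + 12*m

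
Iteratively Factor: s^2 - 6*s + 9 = (s - 3)*(s - 3)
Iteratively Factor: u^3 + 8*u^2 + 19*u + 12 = (u + 1)*(u^2 + 7*u + 12) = (u + 1)*(u + 4)*(u + 3)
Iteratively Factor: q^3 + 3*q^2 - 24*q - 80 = (q - 5)*(q^2 + 8*q + 16) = (q - 5)*(q + 4)*(q + 4)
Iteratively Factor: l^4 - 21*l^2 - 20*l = (l + 1)*(l^3 - l^2 - 20*l) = (l - 5)*(l + 1)*(l^2 + 4*l) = (l - 5)*(l + 1)*(l + 4)*(l)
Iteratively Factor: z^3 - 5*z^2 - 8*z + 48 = (z - 4)*(z^2 - z - 12) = (z - 4)^2*(z + 3)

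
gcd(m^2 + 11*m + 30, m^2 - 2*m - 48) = m + 6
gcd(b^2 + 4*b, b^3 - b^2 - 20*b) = b^2 + 4*b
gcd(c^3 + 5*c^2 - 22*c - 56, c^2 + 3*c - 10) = 1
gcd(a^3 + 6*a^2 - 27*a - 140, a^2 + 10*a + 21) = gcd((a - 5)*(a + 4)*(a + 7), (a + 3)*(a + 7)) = a + 7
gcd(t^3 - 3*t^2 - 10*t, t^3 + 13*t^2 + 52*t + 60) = t + 2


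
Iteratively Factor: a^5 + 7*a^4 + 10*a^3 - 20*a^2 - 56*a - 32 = (a + 2)*(a^4 + 5*a^3 - 20*a - 16) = (a + 2)*(a + 4)*(a^3 + a^2 - 4*a - 4) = (a + 2)^2*(a + 4)*(a^2 - a - 2) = (a - 2)*(a + 2)^2*(a + 4)*(a + 1)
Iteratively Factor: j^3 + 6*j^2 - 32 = (j + 4)*(j^2 + 2*j - 8) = (j - 2)*(j + 4)*(j + 4)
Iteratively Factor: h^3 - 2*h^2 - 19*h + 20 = (h + 4)*(h^2 - 6*h + 5) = (h - 1)*(h + 4)*(h - 5)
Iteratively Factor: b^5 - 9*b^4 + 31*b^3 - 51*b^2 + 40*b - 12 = (b - 2)*(b^4 - 7*b^3 + 17*b^2 - 17*b + 6) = (b - 2)^2*(b^3 - 5*b^2 + 7*b - 3) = (b - 3)*(b - 2)^2*(b^2 - 2*b + 1) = (b - 3)*(b - 2)^2*(b - 1)*(b - 1)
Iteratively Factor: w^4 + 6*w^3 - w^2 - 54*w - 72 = (w + 3)*(w^3 + 3*w^2 - 10*w - 24) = (w - 3)*(w + 3)*(w^2 + 6*w + 8) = (w - 3)*(w + 3)*(w + 4)*(w + 2)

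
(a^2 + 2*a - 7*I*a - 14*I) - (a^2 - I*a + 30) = 2*a - 6*I*a - 30 - 14*I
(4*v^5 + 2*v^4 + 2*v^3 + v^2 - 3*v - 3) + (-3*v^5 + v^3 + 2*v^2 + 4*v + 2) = v^5 + 2*v^4 + 3*v^3 + 3*v^2 + v - 1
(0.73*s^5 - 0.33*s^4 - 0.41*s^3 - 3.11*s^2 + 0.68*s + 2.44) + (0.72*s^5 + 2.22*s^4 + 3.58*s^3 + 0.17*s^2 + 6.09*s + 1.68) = 1.45*s^5 + 1.89*s^4 + 3.17*s^3 - 2.94*s^2 + 6.77*s + 4.12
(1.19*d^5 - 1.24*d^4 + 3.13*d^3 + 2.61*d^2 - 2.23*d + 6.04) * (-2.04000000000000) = -2.4276*d^5 + 2.5296*d^4 - 6.3852*d^3 - 5.3244*d^2 + 4.5492*d - 12.3216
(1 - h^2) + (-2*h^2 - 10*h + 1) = -3*h^2 - 10*h + 2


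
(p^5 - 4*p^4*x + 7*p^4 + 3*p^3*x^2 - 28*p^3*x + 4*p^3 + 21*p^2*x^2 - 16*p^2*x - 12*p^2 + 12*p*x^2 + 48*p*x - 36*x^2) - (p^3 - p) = p^5 - 4*p^4*x + 7*p^4 + 3*p^3*x^2 - 28*p^3*x + 3*p^3 + 21*p^2*x^2 - 16*p^2*x - 12*p^2 + 12*p*x^2 + 48*p*x + p - 36*x^2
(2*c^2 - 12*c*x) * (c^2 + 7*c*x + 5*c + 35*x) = 2*c^4 + 2*c^3*x + 10*c^3 - 84*c^2*x^2 + 10*c^2*x - 420*c*x^2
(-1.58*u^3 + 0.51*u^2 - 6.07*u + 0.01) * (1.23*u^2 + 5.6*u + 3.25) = -1.9434*u^5 - 8.2207*u^4 - 9.7451*u^3 - 32.3222*u^2 - 19.6715*u + 0.0325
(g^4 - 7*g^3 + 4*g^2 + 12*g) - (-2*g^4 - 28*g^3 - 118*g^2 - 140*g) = 3*g^4 + 21*g^3 + 122*g^2 + 152*g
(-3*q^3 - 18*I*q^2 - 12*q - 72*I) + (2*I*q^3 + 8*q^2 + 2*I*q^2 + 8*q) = -3*q^3 + 2*I*q^3 + 8*q^2 - 16*I*q^2 - 4*q - 72*I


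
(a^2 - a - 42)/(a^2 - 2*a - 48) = (a - 7)/(a - 8)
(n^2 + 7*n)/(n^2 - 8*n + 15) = n*(n + 7)/(n^2 - 8*n + 15)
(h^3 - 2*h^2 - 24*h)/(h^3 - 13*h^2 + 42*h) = (h + 4)/(h - 7)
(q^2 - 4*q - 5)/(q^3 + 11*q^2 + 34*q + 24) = (q - 5)/(q^2 + 10*q + 24)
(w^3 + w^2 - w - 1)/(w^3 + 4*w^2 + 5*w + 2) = (w - 1)/(w + 2)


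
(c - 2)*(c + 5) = c^2 + 3*c - 10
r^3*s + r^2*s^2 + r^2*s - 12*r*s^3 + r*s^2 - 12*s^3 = (r - 3*s)*(r + 4*s)*(r*s + s)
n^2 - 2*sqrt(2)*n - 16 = (n - 4*sqrt(2))*(n + 2*sqrt(2))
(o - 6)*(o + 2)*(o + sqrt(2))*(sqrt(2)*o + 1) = sqrt(2)*o^4 - 4*sqrt(2)*o^3 + 3*o^3 - 11*sqrt(2)*o^2 - 12*o^2 - 36*o - 4*sqrt(2)*o - 12*sqrt(2)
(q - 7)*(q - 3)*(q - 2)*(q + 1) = q^4 - 11*q^3 + 29*q^2 - q - 42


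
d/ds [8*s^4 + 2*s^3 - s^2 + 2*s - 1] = 32*s^3 + 6*s^2 - 2*s + 2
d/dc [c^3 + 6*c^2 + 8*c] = 3*c^2 + 12*c + 8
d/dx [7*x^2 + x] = 14*x + 1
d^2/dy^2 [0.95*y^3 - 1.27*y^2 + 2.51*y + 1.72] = 5.7*y - 2.54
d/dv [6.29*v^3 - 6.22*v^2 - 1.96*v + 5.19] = 18.87*v^2 - 12.44*v - 1.96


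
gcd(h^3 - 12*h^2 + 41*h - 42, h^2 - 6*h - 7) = h - 7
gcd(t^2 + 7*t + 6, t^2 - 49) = 1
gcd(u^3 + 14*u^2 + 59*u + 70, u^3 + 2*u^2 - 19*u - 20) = u + 5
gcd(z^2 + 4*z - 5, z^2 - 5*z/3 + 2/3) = z - 1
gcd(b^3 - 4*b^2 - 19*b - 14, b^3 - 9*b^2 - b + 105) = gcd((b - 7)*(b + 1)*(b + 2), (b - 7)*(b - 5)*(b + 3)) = b - 7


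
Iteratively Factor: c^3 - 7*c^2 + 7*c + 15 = (c - 5)*(c^2 - 2*c - 3) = (c - 5)*(c - 3)*(c + 1)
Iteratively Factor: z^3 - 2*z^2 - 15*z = (z)*(z^2 - 2*z - 15) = z*(z - 5)*(z + 3)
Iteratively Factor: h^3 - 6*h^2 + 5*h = (h)*(h^2 - 6*h + 5) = h*(h - 5)*(h - 1)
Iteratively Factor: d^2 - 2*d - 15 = (d + 3)*(d - 5)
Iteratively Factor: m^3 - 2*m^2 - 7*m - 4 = (m + 1)*(m^2 - 3*m - 4) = (m + 1)^2*(m - 4)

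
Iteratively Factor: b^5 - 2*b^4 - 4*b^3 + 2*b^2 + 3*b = (b + 1)*(b^4 - 3*b^3 - b^2 + 3*b) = (b + 1)^2*(b^3 - 4*b^2 + 3*b) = b*(b + 1)^2*(b^2 - 4*b + 3) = b*(b - 3)*(b + 1)^2*(b - 1)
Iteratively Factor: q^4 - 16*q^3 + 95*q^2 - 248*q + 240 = (q - 4)*(q^3 - 12*q^2 + 47*q - 60) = (q - 4)^2*(q^2 - 8*q + 15) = (q - 5)*(q - 4)^2*(q - 3)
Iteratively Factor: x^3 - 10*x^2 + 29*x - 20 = (x - 4)*(x^2 - 6*x + 5) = (x - 4)*(x - 1)*(x - 5)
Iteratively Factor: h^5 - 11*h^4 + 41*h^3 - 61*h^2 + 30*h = (h - 3)*(h^4 - 8*h^3 + 17*h^2 - 10*h) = (h - 5)*(h - 3)*(h^3 - 3*h^2 + 2*h) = (h - 5)*(h - 3)*(h - 1)*(h^2 - 2*h) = (h - 5)*(h - 3)*(h - 2)*(h - 1)*(h)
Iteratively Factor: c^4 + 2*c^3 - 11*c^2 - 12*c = (c - 3)*(c^3 + 5*c^2 + 4*c) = c*(c - 3)*(c^2 + 5*c + 4) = c*(c - 3)*(c + 4)*(c + 1)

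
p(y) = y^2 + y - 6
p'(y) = 2*y + 1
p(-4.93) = 13.37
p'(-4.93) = -8.86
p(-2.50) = -2.25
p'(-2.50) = -4.00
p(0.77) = -4.64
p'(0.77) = 2.54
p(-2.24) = -3.22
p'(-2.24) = -3.48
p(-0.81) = -6.15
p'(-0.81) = -0.62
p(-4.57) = 10.31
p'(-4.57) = -8.14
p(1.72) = -1.32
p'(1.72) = 4.44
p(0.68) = -4.86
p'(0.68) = 2.36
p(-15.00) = 204.00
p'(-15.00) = -29.00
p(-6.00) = 24.00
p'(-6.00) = -11.00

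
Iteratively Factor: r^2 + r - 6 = (r + 3)*(r - 2)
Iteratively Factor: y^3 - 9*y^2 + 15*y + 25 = (y - 5)*(y^2 - 4*y - 5) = (y - 5)^2*(y + 1)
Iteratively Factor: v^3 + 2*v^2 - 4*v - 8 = (v + 2)*(v^2 - 4) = (v + 2)^2*(v - 2)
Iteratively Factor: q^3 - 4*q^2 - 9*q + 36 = (q - 3)*(q^2 - q - 12) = (q - 4)*(q - 3)*(q + 3)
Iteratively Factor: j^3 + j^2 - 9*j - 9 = (j + 1)*(j^2 - 9) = (j - 3)*(j + 1)*(j + 3)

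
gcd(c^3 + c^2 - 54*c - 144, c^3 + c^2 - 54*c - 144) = c^3 + c^2 - 54*c - 144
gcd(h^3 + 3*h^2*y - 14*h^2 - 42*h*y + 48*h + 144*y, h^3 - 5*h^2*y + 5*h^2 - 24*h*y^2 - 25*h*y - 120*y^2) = h + 3*y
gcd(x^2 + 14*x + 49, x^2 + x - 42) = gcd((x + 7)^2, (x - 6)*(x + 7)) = x + 7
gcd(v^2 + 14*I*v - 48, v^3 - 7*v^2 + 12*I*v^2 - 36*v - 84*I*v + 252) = v + 6*I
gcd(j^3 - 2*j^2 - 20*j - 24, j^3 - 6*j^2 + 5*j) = 1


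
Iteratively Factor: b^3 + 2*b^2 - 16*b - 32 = (b - 4)*(b^2 + 6*b + 8) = (b - 4)*(b + 2)*(b + 4)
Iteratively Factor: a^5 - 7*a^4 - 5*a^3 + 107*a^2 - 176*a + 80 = (a + 4)*(a^4 - 11*a^3 + 39*a^2 - 49*a + 20) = (a - 1)*(a + 4)*(a^3 - 10*a^2 + 29*a - 20) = (a - 4)*(a - 1)*(a + 4)*(a^2 - 6*a + 5) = (a - 5)*(a - 4)*(a - 1)*(a + 4)*(a - 1)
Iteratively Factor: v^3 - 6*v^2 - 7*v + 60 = (v + 3)*(v^2 - 9*v + 20) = (v - 5)*(v + 3)*(v - 4)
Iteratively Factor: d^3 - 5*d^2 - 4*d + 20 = (d + 2)*(d^2 - 7*d + 10) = (d - 2)*(d + 2)*(d - 5)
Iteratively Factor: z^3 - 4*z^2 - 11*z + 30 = (z - 5)*(z^2 + z - 6) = (z - 5)*(z + 3)*(z - 2)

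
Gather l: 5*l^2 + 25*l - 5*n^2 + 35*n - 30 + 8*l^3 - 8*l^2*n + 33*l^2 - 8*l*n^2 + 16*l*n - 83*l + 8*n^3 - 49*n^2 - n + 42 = 8*l^3 + l^2*(38 - 8*n) + l*(-8*n^2 + 16*n - 58) + 8*n^3 - 54*n^2 + 34*n + 12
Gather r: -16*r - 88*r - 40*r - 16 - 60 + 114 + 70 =108 - 144*r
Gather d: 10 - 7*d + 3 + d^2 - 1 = d^2 - 7*d + 12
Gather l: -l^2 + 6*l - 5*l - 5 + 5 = -l^2 + l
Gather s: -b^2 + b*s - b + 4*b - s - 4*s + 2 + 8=-b^2 + 3*b + s*(b - 5) + 10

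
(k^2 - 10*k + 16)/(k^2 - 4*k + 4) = (k - 8)/(k - 2)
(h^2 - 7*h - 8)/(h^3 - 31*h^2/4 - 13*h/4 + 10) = 4*(h + 1)/(4*h^2 + h - 5)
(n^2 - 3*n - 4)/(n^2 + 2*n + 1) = (n - 4)/(n + 1)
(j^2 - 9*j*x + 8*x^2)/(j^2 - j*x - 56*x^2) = (j - x)/(j + 7*x)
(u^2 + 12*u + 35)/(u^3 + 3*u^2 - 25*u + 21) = (u + 5)/(u^2 - 4*u + 3)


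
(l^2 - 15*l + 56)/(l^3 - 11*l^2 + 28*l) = (l - 8)/(l*(l - 4))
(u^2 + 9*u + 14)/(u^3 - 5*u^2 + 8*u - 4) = (u^2 + 9*u + 14)/(u^3 - 5*u^2 + 8*u - 4)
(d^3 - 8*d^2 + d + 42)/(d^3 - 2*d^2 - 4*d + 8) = (d^2 - 10*d + 21)/(d^2 - 4*d + 4)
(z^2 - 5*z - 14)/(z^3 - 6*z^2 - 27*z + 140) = (z + 2)/(z^2 + z - 20)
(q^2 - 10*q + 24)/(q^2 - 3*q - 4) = (q - 6)/(q + 1)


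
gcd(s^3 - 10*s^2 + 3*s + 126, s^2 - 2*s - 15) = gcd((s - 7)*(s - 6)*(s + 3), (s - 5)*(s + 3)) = s + 3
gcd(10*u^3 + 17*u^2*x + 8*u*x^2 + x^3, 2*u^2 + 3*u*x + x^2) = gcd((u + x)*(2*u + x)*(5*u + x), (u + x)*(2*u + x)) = 2*u^2 + 3*u*x + x^2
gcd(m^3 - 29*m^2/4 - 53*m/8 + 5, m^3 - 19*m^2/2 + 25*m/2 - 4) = m^2 - 17*m/2 + 4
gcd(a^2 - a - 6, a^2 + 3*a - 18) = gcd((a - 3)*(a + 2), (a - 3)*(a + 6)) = a - 3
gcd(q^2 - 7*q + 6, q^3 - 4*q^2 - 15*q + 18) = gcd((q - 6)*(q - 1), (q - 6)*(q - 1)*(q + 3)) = q^2 - 7*q + 6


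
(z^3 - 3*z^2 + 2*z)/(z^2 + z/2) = 2*(z^2 - 3*z + 2)/(2*z + 1)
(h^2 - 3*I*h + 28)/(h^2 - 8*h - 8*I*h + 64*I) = (h^2 - 3*I*h + 28)/(h^2 - 8*h - 8*I*h + 64*I)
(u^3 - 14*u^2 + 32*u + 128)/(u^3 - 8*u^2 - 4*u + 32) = (u - 8)/(u - 2)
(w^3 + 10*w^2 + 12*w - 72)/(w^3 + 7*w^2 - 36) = (w + 6)/(w + 3)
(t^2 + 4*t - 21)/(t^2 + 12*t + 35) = (t - 3)/(t + 5)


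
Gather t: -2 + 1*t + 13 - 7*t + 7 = 18 - 6*t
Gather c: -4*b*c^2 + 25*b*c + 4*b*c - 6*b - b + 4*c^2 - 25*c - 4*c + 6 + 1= -7*b + c^2*(4 - 4*b) + c*(29*b - 29) + 7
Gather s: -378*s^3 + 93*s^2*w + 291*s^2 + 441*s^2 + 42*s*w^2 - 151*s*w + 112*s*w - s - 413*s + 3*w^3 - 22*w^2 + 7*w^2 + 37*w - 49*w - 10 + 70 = -378*s^3 + s^2*(93*w + 732) + s*(42*w^2 - 39*w - 414) + 3*w^3 - 15*w^2 - 12*w + 60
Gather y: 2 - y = 2 - y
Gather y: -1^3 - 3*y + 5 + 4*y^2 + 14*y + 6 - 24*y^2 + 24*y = -20*y^2 + 35*y + 10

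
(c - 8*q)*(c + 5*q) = c^2 - 3*c*q - 40*q^2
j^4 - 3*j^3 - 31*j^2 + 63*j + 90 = (j - 6)*(j - 3)*(j + 1)*(j + 5)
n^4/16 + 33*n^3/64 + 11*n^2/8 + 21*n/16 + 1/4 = (n/4 + 1/2)*(n/4 + 1)*(n + 1/4)*(n + 2)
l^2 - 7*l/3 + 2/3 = (l - 2)*(l - 1/3)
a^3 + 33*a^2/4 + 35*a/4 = a*(a + 5/4)*(a + 7)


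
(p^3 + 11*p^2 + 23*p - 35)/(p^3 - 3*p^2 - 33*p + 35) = (p + 7)/(p - 7)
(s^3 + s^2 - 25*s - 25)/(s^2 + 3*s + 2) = (s^2 - 25)/(s + 2)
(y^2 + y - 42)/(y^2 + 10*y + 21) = (y - 6)/(y + 3)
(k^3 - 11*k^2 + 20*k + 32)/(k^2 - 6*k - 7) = (k^2 - 12*k + 32)/(k - 7)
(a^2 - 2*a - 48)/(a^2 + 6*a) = (a - 8)/a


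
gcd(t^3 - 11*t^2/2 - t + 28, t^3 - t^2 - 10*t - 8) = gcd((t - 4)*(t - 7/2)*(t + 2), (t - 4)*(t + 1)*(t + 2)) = t^2 - 2*t - 8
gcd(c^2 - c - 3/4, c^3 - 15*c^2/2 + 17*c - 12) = c - 3/2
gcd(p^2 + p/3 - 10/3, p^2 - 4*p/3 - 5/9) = p - 5/3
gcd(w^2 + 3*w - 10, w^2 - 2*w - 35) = w + 5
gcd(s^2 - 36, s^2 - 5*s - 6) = s - 6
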